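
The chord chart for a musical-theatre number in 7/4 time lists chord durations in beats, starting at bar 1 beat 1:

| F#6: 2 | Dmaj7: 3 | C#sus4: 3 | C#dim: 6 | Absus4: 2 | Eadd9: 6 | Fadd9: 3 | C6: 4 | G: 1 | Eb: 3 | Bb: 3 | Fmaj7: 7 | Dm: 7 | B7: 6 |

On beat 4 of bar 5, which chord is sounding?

Beat 4 of bar 5 is beat (5−1)×7 + 4 = 32 overall.
Running totals: F#6 ends at 2, Dmaj7 ends at 5, C#sus4 ends at 8, C#dim ends at 14, Absus4 ends at 16, Eadd9 ends at 22, Fadd9 ends at 25, C6 ends at 29, G ends at 30, Eb ends at 33.
Beat 32 falls within Eb.

Eb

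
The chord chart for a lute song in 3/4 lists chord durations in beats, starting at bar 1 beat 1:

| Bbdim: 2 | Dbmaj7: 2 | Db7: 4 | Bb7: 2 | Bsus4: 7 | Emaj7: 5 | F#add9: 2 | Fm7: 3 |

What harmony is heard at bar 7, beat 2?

Emaj7

Beat 2 of bar 7 is beat (7−1)×3 + 2 = 20 overall.
Running totals: Bbdim ends at 2, Dbmaj7 ends at 4, Db7 ends at 8, Bb7 ends at 10, Bsus4 ends at 17, Emaj7 ends at 22.
Beat 20 falls within Emaj7.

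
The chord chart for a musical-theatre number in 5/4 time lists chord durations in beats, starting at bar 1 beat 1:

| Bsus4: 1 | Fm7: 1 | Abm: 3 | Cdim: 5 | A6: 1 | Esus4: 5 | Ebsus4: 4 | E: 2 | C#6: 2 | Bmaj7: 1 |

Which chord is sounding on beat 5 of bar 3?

Esus4

Beat 5 of bar 3 is beat (3−1)×5 + 5 = 15 overall.
Running totals: Bsus4 ends at 1, Fm7 ends at 2, Abm ends at 5, Cdim ends at 10, A6 ends at 11, Esus4 ends at 16.
Beat 15 falls within Esus4.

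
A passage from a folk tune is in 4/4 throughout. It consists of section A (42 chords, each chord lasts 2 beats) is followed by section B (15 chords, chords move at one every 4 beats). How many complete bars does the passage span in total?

36 bars

A: 42 × 2 = 84 beats = 21 bars.
B: 15 × 4 = 60 beats = 15 bars.
Total: 21 + 15 = 36 bars.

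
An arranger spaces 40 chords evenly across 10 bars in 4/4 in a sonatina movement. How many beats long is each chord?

10 bars × 4 beats/bar = 40 beats total.
40 beats ÷ 40 chords = 1 beats per chord.
(That is a quarter note.)

1 beat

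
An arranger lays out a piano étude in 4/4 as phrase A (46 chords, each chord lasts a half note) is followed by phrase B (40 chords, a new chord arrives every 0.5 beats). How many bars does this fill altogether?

A: 46 × 2 = 92 beats = 23 bars.
B: 40 × 0.5 = 20 beats = 5 bars.
Total: 23 + 5 = 28 bars.

28 bars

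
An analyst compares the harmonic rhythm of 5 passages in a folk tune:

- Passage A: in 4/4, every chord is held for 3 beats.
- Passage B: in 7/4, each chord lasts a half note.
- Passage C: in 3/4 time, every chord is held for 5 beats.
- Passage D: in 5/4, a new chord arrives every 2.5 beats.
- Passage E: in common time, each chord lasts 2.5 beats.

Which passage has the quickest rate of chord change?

A: each chord is 3 beats in 4/4, so 4/3 per bar.
B: each chord is 2 beats in 7/4, so 3.5 per bar.
C: each chord is 5 beats in 3/4, so 0.6 per bar.
D: each chord is 2.5 beats in 5/4, so 2 per bar.
E: each chord is 2.5 beats in 4/4, so 1.6 per bar.
Fastest is B at 3.5 chords/bar.

Passage B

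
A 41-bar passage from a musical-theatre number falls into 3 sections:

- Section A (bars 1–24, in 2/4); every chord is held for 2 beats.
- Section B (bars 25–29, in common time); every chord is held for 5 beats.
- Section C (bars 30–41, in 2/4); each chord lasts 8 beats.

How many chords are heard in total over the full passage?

31 chords

A has 48 beats and chords last 2 each, so 24 chords.
B has 20 beats and chords last 5 each, so 4 chords.
C has 24 beats and chords last 8 each, so 3 chords.
Total: 24 + 4 + 3 = 31.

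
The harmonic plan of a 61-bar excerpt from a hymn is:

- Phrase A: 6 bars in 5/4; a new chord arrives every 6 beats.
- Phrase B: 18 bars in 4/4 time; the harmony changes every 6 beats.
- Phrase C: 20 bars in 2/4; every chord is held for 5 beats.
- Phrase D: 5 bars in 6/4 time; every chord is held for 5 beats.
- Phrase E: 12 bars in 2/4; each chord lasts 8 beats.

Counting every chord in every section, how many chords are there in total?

A: 6 bars × 5 beats = 30 beats; 6 beats/chord → 5 chords.
B: 18 bars × 4 beats = 72 beats; 6 beats/chord → 12 chords.
C: 20 bars × 2 beats = 40 beats; 5 beats/chord → 8 chords.
D: 5 bars × 6 beats = 30 beats; 5 beats/chord → 6 chords.
E: 12 bars × 2 beats = 24 beats; 8 beats/chord → 3 chords.
Total: 5 + 12 + 8 + 6 + 3 = 34.

34 chords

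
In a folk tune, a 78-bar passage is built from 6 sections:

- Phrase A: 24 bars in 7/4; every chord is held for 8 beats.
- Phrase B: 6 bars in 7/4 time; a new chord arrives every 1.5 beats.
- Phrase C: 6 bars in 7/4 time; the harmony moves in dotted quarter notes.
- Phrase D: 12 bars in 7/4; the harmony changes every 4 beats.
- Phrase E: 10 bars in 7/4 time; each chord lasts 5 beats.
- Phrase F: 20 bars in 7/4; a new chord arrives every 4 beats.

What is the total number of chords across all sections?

147 chords

A has 168 beats and chords last 8 each, so 21 chords.
B has 42 beats and chords last 1.5 each, so 28 chords.
C has 42 beats and chords last 1.5 each, so 28 chords.
D has 84 beats and chords last 4 each, so 21 chords.
E has 70 beats and chords last 5 each, so 14 chords.
F has 140 beats and chords last 4 each, so 35 chords.
Total: 21 + 28 + 28 + 21 + 14 + 35 = 147.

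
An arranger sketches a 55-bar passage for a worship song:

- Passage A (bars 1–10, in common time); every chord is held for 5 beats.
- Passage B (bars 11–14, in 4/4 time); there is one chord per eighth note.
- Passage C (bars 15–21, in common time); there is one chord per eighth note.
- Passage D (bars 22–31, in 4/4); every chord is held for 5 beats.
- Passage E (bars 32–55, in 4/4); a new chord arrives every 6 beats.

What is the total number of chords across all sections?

120 chords

A: 10·4 = 40 beats, 40/5 = 8 chords.
B: 4·4 = 16 beats, 16/0.5 = 32 chords.
C: 7·4 = 28 beats, 28/0.5 = 56 chords.
D: 10·4 = 40 beats, 40/5 = 8 chords.
E: 24·4 = 96 beats, 96/6 = 16 chords.
Total: 8 + 32 + 56 + 8 + 16 = 120.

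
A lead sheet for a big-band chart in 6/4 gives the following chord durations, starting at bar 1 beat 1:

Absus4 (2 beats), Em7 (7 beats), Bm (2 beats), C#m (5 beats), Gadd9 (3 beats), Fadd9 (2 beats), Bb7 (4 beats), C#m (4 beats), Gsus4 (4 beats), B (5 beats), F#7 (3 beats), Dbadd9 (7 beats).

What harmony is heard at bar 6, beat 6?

B

Beat 6 of bar 6 is beat (6−1)×6 + 6 = 36 overall.
Running totals: Absus4 ends at 2, Em7 ends at 9, Bm ends at 11, C#m ends at 16, Gadd9 ends at 19, Fadd9 ends at 21, Bb7 ends at 25, C#m ends at 29, Gsus4 ends at 33, B ends at 38.
Beat 36 falls within B.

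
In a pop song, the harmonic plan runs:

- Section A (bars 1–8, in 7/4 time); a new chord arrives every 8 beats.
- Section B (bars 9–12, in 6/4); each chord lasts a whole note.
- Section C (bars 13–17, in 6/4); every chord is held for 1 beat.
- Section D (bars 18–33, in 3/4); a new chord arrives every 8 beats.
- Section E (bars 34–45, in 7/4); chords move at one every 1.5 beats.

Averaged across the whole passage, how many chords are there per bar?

7/3 chords per bar

A: 8 bars of 7 beats is 56 beats; at 8 beats each that's 7 chords.
B: 4 bars of 6 beats is 24 beats; at 4 beats each that's 6 chords.
C: 5 bars of 6 beats is 30 beats; at 1 beat each that's 30 chords.
D: 16 bars of 3 beats is 48 beats; at 8 beats each that's 6 chords.
E: 12 bars of 7 beats is 84 beats; at 1.5 beats each that's 56 chords.
Overall: 105 chords over 45 bars → 105/45 = 7/3 chords per bar.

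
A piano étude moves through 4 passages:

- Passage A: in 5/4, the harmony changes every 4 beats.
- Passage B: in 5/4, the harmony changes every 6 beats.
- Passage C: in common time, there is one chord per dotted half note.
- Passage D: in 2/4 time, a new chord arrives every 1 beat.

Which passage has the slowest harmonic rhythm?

Passage B

A: 5/4 = 1.25 chords/bar.
B: 5/6 = 5/6 chords/bar.
C: 4/3 = 4/3 chords/bar.
D: 2/1 = 2 chords/bar.
Slowest is B at 5/6 chords/bar.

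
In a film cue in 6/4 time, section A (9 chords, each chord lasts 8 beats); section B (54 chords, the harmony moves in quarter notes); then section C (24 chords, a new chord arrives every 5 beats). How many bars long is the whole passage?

A: 9 × 8 = 72 beats = 12 bars.
B: 54 × 1 = 54 beats = 9 bars.
C: 24 × 5 = 120 beats = 20 bars.
Total: 12 + 9 + 20 = 41 bars.

41 bars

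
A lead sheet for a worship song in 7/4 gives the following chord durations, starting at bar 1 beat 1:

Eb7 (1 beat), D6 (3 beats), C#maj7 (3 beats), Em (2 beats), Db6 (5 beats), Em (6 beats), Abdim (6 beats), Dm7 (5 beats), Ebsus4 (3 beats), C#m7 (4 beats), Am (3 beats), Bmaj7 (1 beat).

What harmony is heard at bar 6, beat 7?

Bmaj7

Beat 7 of bar 6 is beat (6−1)×7 + 7 = 42 overall.
Running totals: Eb7 ends at 1, D6 ends at 4, C#maj7 ends at 7, Em ends at 9, Db6 ends at 14, Em ends at 20, Abdim ends at 26, Dm7 ends at 31, Ebsus4 ends at 34, C#m7 ends at 38, Am ends at 41, Bmaj7 ends at 42.
Beat 42 falls within Bmaj7.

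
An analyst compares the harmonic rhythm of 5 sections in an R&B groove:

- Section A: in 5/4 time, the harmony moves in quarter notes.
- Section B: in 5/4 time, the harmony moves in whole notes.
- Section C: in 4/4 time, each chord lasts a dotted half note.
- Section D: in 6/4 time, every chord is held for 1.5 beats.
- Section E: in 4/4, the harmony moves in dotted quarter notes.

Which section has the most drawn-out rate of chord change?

Section B

A: 5/1 = 5 chords/bar.
B: 5/4 = 1.25 chords/bar.
C: 4/3 = 4/3 chords/bar.
D: 6/1.5 = 4 chords/bar.
E: 4/1.5 = 8/3 chords/bar.
Slowest is B at 1.25 chords/bar.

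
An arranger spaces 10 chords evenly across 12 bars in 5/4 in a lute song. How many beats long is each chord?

6 beats

12 bars × 5 beats/bar = 60 beats total.
60 beats ÷ 10 chords = 6 beats per chord.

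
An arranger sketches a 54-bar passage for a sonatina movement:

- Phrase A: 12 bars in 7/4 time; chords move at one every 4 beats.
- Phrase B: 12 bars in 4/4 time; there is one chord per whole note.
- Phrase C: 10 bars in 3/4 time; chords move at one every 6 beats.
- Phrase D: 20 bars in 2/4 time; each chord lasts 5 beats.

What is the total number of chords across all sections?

A has 84 beats and chords last 4 each, so 21 chords.
B has 48 beats and chords last 4 each, so 12 chords.
C has 30 beats and chords last 6 each, so 5 chords.
D has 40 beats and chords last 5 each, so 8 chords.
Total: 21 + 12 + 5 + 8 = 46.

46 chords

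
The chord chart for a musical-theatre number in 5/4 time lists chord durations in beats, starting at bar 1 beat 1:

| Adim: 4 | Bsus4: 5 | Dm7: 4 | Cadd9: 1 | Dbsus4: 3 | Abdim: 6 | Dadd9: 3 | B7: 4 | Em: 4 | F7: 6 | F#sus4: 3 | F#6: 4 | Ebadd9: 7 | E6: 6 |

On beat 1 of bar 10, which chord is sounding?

F#6

Beat 1 of bar 10 is beat (10−1)×5 + 1 = 46 overall.
Running totals: Adim ends at 4, Bsus4 ends at 9, Dm7 ends at 13, Cadd9 ends at 14, Dbsus4 ends at 17, Abdim ends at 23, Dadd9 ends at 26, B7 ends at 30, Em ends at 34, F7 ends at 40, F#sus4 ends at 43, F#6 ends at 47.
Beat 46 falls within F#6.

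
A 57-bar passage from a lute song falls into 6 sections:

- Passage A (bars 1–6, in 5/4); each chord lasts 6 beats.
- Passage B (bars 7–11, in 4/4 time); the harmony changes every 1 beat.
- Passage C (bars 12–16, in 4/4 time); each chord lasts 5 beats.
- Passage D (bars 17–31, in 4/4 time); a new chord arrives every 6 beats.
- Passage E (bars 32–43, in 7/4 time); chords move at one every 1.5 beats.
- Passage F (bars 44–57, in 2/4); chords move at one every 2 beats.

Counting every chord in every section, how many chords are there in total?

A has 30 beats and chords last 6 each, so 5 chords.
B has 20 beats and chords last 1 each, so 20 chords.
C has 20 beats and chords last 5 each, so 4 chords.
D has 60 beats and chords last 6 each, so 10 chords.
E has 84 beats and chords last 1.5 each, so 56 chords.
F has 28 beats and chords last 2 each, so 14 chords.
Total: 5 + 20 + 4 + 10 + 56 + 14 = 109.

109 chords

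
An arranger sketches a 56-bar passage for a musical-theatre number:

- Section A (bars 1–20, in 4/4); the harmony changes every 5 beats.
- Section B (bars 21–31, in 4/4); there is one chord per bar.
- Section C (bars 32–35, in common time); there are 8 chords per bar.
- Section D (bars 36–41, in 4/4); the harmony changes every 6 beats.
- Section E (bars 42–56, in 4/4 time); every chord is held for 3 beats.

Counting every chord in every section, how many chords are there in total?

83 chords

A: 20 bars × 4 beats = 80 beats; 5 beats/chord → 16 chords.
B: 11 bars × 4 beats = 44 beats; 4 beats/chord → 11 chords.
C: 4 bars × 4 beats = 16 beats; 0.5 beats/chord → 32 chords.
D: 6 bars × 4 beats = 24 beats; 6 beats/chord → 4 chords.
E: 15 bars × 4 beats = 60 beats; 3 beats/chord → 20 chords.
Total: 16 + 11 + 32 + 4 + 20 = 83.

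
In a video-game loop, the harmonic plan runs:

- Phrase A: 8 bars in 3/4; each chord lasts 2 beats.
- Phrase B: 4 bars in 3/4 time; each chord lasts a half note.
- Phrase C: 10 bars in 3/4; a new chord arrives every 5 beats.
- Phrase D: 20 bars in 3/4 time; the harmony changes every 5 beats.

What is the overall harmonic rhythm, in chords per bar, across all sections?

A: 8 × 3 = 24 beats ÷ 2 = 12 chords.
B: 4 × 3 = 12 beats ÷ 2 = 6 chords.
C: 10 × 3 = 30 beats ÷ 5 = 6 chords.
D: 20 × 3 = 60 beats ÷ 5 = 12 chords.
Overall: 36 chords over 42 bars → 36/42 = 6/7 chords per bar.

6/7 chords per bar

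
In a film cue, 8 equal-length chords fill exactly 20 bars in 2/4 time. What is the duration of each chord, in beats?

20 bars × 2 beats/bar = 40 beats total.
40 beats ÷ 8 chords = 5 beats per chord.

5 beats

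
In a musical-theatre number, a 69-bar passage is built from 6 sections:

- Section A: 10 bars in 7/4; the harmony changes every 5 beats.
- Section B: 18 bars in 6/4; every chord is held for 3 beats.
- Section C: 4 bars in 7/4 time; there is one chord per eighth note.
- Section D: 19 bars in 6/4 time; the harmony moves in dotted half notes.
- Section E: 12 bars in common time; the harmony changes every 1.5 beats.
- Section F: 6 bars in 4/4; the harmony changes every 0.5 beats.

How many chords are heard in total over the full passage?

A: 10 bars × 7 beats = 70 beats; 5 beats/chord → 14 chords.
B: 18 bars × 6 beats = 108 beats; 3 beats/chord → 36 chords.
C: 4 bars × 7 beats = 28 beats; 0.5 beats/chord → 56 chords.
D: 19 bars × 6 beats = 114 beats; 3 beats/chord → 38 chords.
E: 12 bars × 4 beats = 48 beats; 1.5 beats/chord → 32 chords.
F: 6 bars × 4 beats = 24 beats; 0.5 beats/chord → 48 chords.
Total: 14 + 36 + 56 + 38 + 32 + 48 = 224.

224 chords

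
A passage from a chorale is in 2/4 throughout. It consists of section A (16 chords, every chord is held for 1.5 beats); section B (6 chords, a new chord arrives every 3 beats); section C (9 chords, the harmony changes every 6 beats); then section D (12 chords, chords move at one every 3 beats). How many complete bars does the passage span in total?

A: 16 × 1.5 = 24 beats = 12 bars.
B: 6 × 3 = 18 beats = 9 bars.
C: 9 × 6 = 54 beats = 27 bars.
D: 12 × 3 = 36 beats = 18 bars.
Total: 12 + 9 + 27 + 18 = 66 bars.

66 bars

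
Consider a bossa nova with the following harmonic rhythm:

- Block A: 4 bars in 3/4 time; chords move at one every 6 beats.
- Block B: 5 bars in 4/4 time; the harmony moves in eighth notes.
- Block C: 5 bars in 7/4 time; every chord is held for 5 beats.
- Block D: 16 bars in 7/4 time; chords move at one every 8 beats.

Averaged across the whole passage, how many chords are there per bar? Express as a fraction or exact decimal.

A: 4 × 3 = 12 beats ÷ 6 = 2 chords.
B: 5 × 4 = 20 beats ÷ 0.5 = 40 chords.
C: 5 × 7 = 35 beats ÷ 5 = 7 chords.
D: 16 × 7 = 112 beats ÷ 8 = 14 chords.
Overall: 63 chords over 30 bars → 63/30 = 2.1 chords per bar.

2.1 chords per bar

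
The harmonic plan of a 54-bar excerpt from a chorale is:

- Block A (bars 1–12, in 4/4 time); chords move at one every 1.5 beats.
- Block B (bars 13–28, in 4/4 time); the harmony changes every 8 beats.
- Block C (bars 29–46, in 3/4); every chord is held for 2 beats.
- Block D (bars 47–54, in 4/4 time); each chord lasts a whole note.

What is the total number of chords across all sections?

A: 12·4 = 48 beats, 48/1.5 = 32 chords.
B: 16·4 = 64 beats, 64/8 = 8 chords.
C: 18·3 = 54 beats, 54/2 = 27 chords.
D: 8·4 = 32 beats, 32/4 = 8 chords.
Total: 32 + 8 + 27 + 8 = 75.

75 chords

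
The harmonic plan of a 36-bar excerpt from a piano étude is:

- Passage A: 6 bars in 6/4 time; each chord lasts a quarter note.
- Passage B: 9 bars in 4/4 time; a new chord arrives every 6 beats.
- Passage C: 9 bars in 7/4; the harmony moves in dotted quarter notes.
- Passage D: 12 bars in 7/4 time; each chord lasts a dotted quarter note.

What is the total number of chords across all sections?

A: 6 bars × 6 beats = 36 beats; 1 beat/chord → 36 chords.
B: 9 bars × 4 beats = 36 beats; 6 beats/chord → 6 chords.
C: 9 bars × 7 beats = 63 beats; 1.5 beats/chord → 42 chords.
D: 12 bars × 7 beats = 84 beats; 1.5 beats/chord → 56 chords.
Total: 36 + 6 + 42 + 56 = 140.

140 chords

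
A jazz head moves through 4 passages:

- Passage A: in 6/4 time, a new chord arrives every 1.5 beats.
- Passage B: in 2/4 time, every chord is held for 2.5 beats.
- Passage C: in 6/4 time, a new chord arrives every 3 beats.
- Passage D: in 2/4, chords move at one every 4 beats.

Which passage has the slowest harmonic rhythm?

A: 6 beats/bar ÷ 1.5 beats/chord = 4 chords/bar.
B: 2 beats/bar ÷ 2.5 beats/chord = 0.8 chords/bar.
C: 6 beats/bar ÷ 3 beats/chord = 2 chords/bar.
D: 2 beats/bar ÷ 4 beats/chord = 0.5 chords/bar.
Slowest is D at 0.5 chords/bar.

Passage D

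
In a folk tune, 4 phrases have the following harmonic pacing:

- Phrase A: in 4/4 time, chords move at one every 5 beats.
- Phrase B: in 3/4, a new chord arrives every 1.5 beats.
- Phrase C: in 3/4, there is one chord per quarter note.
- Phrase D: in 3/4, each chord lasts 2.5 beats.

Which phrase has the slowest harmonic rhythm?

A: each chord is 5 beats in 4/4, so 0.8 per bar.
B: each chord is 1.5 beats in 3/4, so 2 per bar.
C: each chord is 1 beat in 3/4, so 3 per bar.
D: each chord is 2.5 beats in 3/4, so 1.2 per bar.
Slowest is A at 0.8 chords/bar.

Phrase A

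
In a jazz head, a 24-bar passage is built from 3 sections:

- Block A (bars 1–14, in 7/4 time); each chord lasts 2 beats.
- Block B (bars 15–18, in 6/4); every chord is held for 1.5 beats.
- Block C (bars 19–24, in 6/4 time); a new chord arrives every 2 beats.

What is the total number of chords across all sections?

83 chords

A: 14 bars × 7 beats = 98 beats; 2 beats/chord → 49 chords.
B: 4 bars × 6 beats = 24 beats; 1.5 beats/chord → 16 chords.
C: 6 bars × 6 beats = 36 beats; 2 beats/chord → 18 chords.
Total: 49 + 16 + 18 = 83.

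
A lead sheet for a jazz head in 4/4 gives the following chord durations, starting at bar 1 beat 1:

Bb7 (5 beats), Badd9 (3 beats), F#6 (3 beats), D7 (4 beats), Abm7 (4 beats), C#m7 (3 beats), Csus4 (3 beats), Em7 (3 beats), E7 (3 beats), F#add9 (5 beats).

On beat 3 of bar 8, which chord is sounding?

Beat 3 of bar 8 is beat (8−1)×4 + 3 = 31 overall.
Running totals: Bb7 ends at 5, Badd9 ends at 8, F#6 ends at 11, D7 ends at 15, Abm7 ends at 19, C#m7 ends at 22, Csus4 ends at 25, Em7 ends at 28, E7 ends at 31.
Beat 31 falls within E7.

E7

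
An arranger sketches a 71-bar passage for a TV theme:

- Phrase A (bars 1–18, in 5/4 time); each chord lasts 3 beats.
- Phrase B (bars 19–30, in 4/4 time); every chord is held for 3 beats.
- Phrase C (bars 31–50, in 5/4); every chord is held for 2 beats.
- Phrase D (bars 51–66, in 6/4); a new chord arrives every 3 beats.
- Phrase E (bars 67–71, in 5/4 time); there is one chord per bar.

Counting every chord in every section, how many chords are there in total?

133 chords

A: 18·5 = 90 beats, 90/3 = 30 chords.
B: 12·4 = 48 beats, 48/3 = 16 chords.
C: 20·5 = 100 beats, 100/2 = 50 chords.
D: 16·6 = 96 beats, 96/3 = 32 chords.
E: 5·5 = 25 beats, 25/5 = 5 chords.
Total: 30 + 16 + 50 + 32 + 5 = 133.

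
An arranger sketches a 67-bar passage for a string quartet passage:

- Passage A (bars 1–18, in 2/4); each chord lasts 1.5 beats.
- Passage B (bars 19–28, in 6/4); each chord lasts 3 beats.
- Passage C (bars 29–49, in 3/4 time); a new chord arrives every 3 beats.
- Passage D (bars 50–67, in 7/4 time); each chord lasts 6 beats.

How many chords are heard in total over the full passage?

86 chords

A: 18 bars × 2 beats = 36 beats; 1.5 beats/chord → 24 chords.
B: 10 bars × 6 beats = 60 beats; 3 beats/chord → 20 chords.
C: 21 bars × 3 beats = 63 beats; 3 beats/chord → 21 chords.
D: 18 bars × 7 beats = 126 beats; 6 beats/chord → 21 chords.
Total: 24 + 20 + 21 + 21 = 86.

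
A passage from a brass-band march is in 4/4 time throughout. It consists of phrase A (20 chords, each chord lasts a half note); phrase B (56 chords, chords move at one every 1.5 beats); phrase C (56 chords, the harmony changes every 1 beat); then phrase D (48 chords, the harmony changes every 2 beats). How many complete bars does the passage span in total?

A: 20 × 2 = 40 beats = 10 bars.
B: 56 × 1.5 = 84 beats = 21 bars.
C: 56 × 1 = 56 beats = 14 bars.
D: 48 × 2 = 96 beats = 24 bars.
Total: 10 + 21 + 14 + 24 = 69 bars.

69 bars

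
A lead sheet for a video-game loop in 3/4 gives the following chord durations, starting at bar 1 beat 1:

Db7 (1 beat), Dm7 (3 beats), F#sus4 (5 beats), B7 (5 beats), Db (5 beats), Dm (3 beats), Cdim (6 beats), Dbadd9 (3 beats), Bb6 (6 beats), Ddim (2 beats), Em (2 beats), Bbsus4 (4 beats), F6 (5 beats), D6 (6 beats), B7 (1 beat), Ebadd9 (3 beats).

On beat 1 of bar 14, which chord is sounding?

Beat 1 of bar 14 is beat (14−1)×3 + 1 = 40 overall.
Running totals: Db7 ends at 1, Dm7 ends at 4, F#sus4 ends at 9, B7 ends at 14, Db ends at 19, Dm ends at 22, Cdim ends at 28, Dbadd9 ends at 31, Bb6 ends at 37, Ddim ends at 39, Em ends at 41.
Beat 40 falls within Em.

Em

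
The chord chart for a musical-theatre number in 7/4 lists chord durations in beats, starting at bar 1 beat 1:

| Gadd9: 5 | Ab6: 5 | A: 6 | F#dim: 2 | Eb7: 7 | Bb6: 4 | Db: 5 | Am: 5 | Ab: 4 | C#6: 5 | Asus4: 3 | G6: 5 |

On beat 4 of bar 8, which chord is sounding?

Beat 4 of bar 8 is beat (8−1)×7 + 4 = 53 overall.
Running totals: Gadd9 ends at 5, Ab6 ends at 10, A ends at 16, F#dim ends at 18, Eb7 ends at 25, Bb6 ends at 29, Db ends at 34, Am ends at 39, Ab ends at 43, C#6 ends at 48, Asus4 ends at 51, G6 ends at 56.
Beat 53 falls within G6.

G6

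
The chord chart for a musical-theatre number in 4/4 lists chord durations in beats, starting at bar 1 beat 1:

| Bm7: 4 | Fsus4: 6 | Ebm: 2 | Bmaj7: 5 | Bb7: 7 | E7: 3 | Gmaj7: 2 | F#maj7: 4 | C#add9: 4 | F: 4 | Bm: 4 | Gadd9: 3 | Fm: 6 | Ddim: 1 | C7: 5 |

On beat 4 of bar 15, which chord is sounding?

Beat 4 of bar 15 is beat (15−1)×4 + 4 = 60 overall.
Running totals: Bm7 ends at 4, Fsus4 ends at 10, Ebm ends at 12, Bmaj7 ends at 17, Bb7 ends at 24, E7 ends at 27, Gmaj7 ends at 29, F#maj7 ends at 33, C#add9 ends at 37, F ends at 41, Bm ends at 45, Gadd9 ends at 48, Fm ends at 54, Ddim ends at 55, C7 ends at 60.
Beat 60 falls within C7.

C7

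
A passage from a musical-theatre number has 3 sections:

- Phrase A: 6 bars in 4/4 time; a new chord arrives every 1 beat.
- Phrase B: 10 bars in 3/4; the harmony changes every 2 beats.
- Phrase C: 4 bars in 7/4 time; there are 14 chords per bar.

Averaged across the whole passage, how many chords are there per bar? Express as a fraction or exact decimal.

A: 6 bars of 4 beats is 24 beats; at 1 beat each that's 24 chords.
B: 10 bars of 3 beats is 30 beats; at 2 beats each that's 15 chords.
C: 4 bars of 7 beats is 28 beats; at 0.5 beats each that's 56 chords.
Overall: 95 chords over 20 bars → 95/20 = 4.75 chords per bar.

4.75 chords per bar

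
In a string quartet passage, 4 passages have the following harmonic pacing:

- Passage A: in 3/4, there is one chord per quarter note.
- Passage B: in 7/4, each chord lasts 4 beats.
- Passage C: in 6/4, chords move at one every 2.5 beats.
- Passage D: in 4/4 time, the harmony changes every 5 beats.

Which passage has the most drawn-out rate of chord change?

Passage D

A: each chord is 1 beat in 3/4, so 3 per bar.
B: each chord is 4 beats in 7/4, so 1.75 per bar.
C: each chord is 2.5 beats in 6/4, so 2.4 per bar.
D: each chord is 5 beats in 4/4, so 0.8 per bar.
Slowest is D at 0.8 chords/bar.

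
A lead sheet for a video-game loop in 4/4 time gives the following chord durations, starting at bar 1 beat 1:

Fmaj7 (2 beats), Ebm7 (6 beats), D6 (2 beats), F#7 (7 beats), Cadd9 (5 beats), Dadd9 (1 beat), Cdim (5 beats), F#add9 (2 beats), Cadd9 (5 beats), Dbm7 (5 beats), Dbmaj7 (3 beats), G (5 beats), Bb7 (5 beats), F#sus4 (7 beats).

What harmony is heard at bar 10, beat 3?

Dbm7

Beat 3 of bar 10 is beat (10−1)×4 + 3 = 39 overall.
Running totals: Fmaj7 ends at 2, Ebm7 ends at 8, D6 ends at 10, F#7 ends at 17, Cadd9 ends at 22, Dadd9 ends at 23, Cdim ends at 28, F#add9 ends at 30, Cadd9 ends at 35, Dbm7 ends at 40.
Beat 39 falls within Dbm7.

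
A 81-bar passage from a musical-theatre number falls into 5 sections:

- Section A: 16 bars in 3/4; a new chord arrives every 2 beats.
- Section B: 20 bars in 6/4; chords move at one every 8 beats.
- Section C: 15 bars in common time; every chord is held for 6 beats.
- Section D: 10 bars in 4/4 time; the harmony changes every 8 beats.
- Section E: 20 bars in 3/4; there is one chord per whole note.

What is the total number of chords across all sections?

A: 16·3 = 48 beats, 48/2 = 24 chords.
B: 20·6 = 120 beats, 120/8 = 15 chords.
C: 15·4 = 60 beats, 60/6 = 10 chords.
D: 10·4 = 40 beats, 40/8 = 5 chords.
E: 20·3 = 60 beats, 60/4 = 15 chords.
Total: 24 + 15 + 10 + 5 + 15 = 69.

69 chords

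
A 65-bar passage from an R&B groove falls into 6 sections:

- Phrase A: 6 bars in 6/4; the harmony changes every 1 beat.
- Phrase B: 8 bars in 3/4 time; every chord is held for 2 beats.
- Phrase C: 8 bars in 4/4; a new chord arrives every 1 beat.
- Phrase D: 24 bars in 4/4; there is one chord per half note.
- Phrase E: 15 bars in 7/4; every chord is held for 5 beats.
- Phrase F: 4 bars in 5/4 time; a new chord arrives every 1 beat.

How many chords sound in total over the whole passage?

A: 6·6 = 36 beats, 36/1 = 36 chords.
B: 8·3 = 24 beats, 24/2 = 12 chords.
C: 8·4 = 32 beats, 32/1 = 32 chords.
D: 24·4 = 96 beats, 96/2 = 48 chords.
E: 15·7 = 105 beats, 105/5 = 21 chords.
F: 4·5 = 20 beats, 20/1 = 20 chords.
Total: 36 + 12 + 32 + 48 + 21 + 20 = 169.

169 chords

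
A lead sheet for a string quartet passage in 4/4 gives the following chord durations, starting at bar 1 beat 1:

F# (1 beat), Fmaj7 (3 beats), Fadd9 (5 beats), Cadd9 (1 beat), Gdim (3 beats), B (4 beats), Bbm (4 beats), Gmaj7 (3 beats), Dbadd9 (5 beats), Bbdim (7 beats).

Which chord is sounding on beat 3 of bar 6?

Gmaj7

Beat 3 of bar 6 is beat (6−1)×4 + 3 = 23 overall.
Running totals: F# ends at 1, Fmaj7 ends at 4, Fadd9 ends at 9, Cadd9 ends at 10, Gdim ends at 13, B ends at 17, Bbm ends at 21, Gmaj7 ends at 24.
Beat 23 falls within Gmaj7.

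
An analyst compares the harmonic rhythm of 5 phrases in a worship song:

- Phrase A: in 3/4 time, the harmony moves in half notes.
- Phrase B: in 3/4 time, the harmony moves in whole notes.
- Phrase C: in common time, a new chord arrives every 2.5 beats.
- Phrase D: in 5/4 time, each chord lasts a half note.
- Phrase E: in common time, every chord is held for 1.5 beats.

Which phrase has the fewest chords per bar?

A: 3 beats/bar ÷ 2 beats/chord = 1.5 chords/bar.
B: 3 beats/bar ÷ 4 beats/chord = 0.75 chords/bar.
C: 4 beats/bar ÷ 2.5 beats/chord = 1.6 chords/bar.
D: 5 beats/bar ÷ 2 beats/chord = 2.5 chords/bar.
E: 4 beats/bar ÷ 1.5 beats/chord = 8/3 chords/bar.
Slowest is B at 0.75 chords/bar.

Phrase B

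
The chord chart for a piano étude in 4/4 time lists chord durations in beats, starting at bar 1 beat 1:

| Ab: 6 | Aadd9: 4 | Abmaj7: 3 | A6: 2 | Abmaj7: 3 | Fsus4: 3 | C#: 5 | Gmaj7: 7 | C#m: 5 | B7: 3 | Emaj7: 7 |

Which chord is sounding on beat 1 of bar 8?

Gmaj7

Beat 1 of bar 8 is beat (8−1)×4 + 1 = 29 overall.
Running totals: Ab ends at 6, Aadd9 ends at 10, Abmaj7 ends at 13, A6 ends at 15, Abmaj7 ends at 18, Fsus4 ends at 21, C# ends at 26, Gmaj7 ends at 33.
Beat 29 falls within Gmaj7.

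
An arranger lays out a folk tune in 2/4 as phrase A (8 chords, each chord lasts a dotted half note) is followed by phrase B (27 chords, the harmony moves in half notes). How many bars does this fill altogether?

A: 8 × 3 = 24 beats = 12 bars.
B: 27 × 2 = 54 beats = 27 bars.
Total: 12 + 27 = 39 bars.

39 bars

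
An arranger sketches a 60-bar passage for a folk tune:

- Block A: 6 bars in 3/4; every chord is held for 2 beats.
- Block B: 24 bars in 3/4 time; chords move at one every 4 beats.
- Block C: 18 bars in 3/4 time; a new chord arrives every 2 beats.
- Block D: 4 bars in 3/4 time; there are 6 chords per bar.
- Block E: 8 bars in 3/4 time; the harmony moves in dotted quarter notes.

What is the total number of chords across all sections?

A has 18 beats and chords last 2 each, so 9 chords.
B has 72 beats and chords last 4 each, so 18 chords.
C has 54 beats and chords last 2 each, so 27 chords.
D has 12 beats and chords last 0.5 each, so 24 chords.
E has 24 beats and chords last 1.5 each, so 16 chords.
Total: 9 + 18 + 27 + 24 + 16 = 94.

94 chords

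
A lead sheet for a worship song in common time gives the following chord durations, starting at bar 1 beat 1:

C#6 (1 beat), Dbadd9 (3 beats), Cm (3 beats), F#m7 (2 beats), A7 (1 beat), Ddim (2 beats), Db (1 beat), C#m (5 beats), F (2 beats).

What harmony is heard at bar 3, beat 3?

Beat 3 of bar 3 is beat (3−1)×4 + 3 = 11 overall.
Running totals: C#6 ends at 1, Dbadd9 ends at 4, Cm ends at 7, F#m7 ends at 9, A7 ends at 10, Ddim ends at 12.
Beat 11 falls within Ddim.

Ddim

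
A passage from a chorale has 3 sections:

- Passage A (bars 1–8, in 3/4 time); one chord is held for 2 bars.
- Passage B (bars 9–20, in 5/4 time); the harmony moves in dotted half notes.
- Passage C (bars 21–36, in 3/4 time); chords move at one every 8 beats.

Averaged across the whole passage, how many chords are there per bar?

5/6 chords per bar

A: 8 bars of 3 beats is 24 beats; at 6 beats each that's 4 chords.
B: 12 bars of 5 beats is 60 beats; at 3 beats each that's 20 chords.
C: 16 bars of 3 beats is 48 beats; at 8 beats each that's 6 chords.
Overall: 30 chords over 36 bars → 30/36 = 5/6 chords per bar.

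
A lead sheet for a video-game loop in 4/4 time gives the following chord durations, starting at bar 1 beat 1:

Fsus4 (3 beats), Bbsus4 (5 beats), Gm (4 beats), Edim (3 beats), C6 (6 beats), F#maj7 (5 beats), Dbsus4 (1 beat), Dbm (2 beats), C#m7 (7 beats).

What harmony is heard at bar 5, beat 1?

C6

Beat 1 of bar 5 is beat (5−1)×4 + 1 = 17 overall.
Running totals: Fsus4 ends at 3, Bbsus4 ends at 8, Gm ends at 12, Edim ends at 15, C6 ends at 21.
Beat 17 falls within C6.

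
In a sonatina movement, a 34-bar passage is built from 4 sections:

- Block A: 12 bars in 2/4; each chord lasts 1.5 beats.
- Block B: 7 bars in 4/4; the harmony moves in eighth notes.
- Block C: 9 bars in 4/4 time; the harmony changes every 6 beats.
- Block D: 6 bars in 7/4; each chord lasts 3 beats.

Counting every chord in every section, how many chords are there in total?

A has 24 beats and chords last 1.5 each, so 16 chords.
B has 28 beats and chords last 0.5 each, so 56 chords.
C has 36 beats and chords last 6 each, so 6 chords.
D has 42 beats and chords last 3 each, so 14 chords.
Total: 16 + 56 + 6 + 14 = 92.

92 chords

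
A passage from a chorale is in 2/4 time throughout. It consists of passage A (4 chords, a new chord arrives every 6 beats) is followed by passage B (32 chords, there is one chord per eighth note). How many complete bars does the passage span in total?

A: 4 × 6 = 24 beats = 12 bars.
B: 32 × 0.5 = 16 beats = 8 bars.
Total: 12 + 8 = 20 bars.

20 bars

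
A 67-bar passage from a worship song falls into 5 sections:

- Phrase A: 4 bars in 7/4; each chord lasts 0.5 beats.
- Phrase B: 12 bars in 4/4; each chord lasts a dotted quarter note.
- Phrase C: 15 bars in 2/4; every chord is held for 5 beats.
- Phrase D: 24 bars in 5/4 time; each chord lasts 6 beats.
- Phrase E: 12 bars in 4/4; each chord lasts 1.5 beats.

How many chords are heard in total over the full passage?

A: 4 bars × 7 beats = 28 beats; 0.5 beats/chord → 56 chords.
B: 12 bars × 4 beats = 48 beats; 1.5 beats/chord → 32 chords.
C: 15 bars × 2 beats = 30 beats; 5 beats/chord → 6 chords.
D: 24 bars × 5 beats = 120 beats; 6 beats/chord → 20 chords.
E: 12 bars × 4 beats = 48 beats; 1.5 beats/chord → 32 chords.
Total: 56 + 32 + 6 + 20 + 32 = 146.

146 chords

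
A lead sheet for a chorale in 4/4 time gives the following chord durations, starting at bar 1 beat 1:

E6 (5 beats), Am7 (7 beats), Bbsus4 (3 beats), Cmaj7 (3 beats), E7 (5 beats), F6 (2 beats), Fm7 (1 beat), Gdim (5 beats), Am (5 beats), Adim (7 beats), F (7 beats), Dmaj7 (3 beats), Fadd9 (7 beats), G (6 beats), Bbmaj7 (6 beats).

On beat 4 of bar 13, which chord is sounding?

Dmaj7

Beat 4 of bar 13 is beat (13−1)×4 + 4 = 52 overall.
Running totals: E6 ends at 5, Am7 ends at 12, Bbsus4 ends at 15, Cmaj7 ends at 18, E7 ends at 23, F6 ends at 25, Fm7 ends at 26, Gdim ends at 31, Am ends at 36, Adim ends at 43, F ends at 50, Dmaj7 ends at 53.
Beat 52 falls within Dmaj7.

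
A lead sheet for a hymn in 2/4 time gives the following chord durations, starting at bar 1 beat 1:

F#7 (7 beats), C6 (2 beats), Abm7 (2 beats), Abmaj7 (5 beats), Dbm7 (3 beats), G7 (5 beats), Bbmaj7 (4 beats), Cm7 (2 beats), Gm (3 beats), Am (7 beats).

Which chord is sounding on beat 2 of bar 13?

Bbmaj7

Beat 2 of bar 13 is beat (13−1)×2 + 2 = 26 overall.
Running totals: F#7 ends at 7, C6 ends at 9, Abm7 ends at 11, Abmaj7 ends at 16, Dbm7 ends at 19, G7 ends at 24, Bbmaj7 ends at 28.
Beat 26 falls within Bbmaj7.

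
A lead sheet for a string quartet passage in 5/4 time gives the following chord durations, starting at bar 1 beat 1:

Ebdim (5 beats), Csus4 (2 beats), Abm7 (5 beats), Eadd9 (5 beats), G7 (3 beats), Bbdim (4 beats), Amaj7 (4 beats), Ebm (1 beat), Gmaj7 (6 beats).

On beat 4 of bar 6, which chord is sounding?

Ebm

Beat 4 of bar 6 is beat (6−1)×5 + 4 = 29 overall.
Running totals: Ebdim ends at 5, Csus4 ends at 7, Abm7 ends at 12, Eadd9 ends at 17, G7 ends at 20, Bbdim ends at 24, Amaj7 ends at 28, Ebm ends at 29.
Beat 29 falls within Ebm.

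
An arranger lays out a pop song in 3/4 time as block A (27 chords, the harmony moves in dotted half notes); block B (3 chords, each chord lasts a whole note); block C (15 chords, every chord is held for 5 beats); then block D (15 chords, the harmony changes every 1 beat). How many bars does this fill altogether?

A: 27 × 3 = 81 beats = 27 bars.
B: 3 × 4 = 12 beats = 4 bars.
C: 15 × 5 = 75 beats = 25 bars.
D: 15 × 1 = 15 beats = 5 bars.
Total: 27 + 4 + 25 + 5 = 61 bars.

61 bars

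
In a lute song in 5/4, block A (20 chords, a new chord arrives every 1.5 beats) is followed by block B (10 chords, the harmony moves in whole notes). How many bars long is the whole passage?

14 bars

A: 20 × 1.5 = 30 beats = 6 bars.
B: 10 × 4 = 40 beats = 8 bars.
Total: 6 + 8 = 14 bars.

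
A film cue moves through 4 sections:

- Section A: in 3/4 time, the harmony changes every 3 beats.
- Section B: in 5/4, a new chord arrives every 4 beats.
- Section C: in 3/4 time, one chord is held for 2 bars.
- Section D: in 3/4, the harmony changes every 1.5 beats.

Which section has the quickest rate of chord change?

Section D

A: 3/3 = 1 chord/bar.
B: 5/4 = 1.25 chords/bar.
C: 3/6 = 0.5 chords/bar.
D: 3/1.5 = 2 chords/bar.
Fastest is D at 2 chords/bar.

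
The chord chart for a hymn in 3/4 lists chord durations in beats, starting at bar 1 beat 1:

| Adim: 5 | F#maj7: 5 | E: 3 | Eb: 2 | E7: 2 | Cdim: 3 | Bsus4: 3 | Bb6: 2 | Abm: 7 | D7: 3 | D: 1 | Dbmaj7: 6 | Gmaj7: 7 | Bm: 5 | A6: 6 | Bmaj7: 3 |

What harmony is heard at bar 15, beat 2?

Beat 2 of bar 15 is beat (15−1)×3 + 2 = 44 overall.
Running totals: Adim ends at 5, F#maj7 ends at 10, E ends at 13, Eb ends at 15, E7 ends at 17, Cdim ends at 20, Bsus4 ends at 23, Bb6 ends at 25, Abm ends at 32, D7 ends at 35, D ends at 36, Dbmaj7 ends at 42, Gmaj7 ends at 49.
Beat 44 falls within Gmaj7.

Gmaj7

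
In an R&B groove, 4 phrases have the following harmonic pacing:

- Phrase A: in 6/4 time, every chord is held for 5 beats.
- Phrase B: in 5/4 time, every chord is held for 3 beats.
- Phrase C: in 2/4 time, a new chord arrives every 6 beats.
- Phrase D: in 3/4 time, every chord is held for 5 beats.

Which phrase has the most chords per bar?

A: each chord is 5 beats in 6/4, so 1.2 per bar.
B: each chord is 3 beats in 5/4, so 5/3 per bar.
C: each chord is 6 beats in 2/4, so 1/3 per bar.
D: each chord is 5 beats in 3/4, so 0.6 per bar.
Fastest is B at 5/3 chords/bar.

Phrase B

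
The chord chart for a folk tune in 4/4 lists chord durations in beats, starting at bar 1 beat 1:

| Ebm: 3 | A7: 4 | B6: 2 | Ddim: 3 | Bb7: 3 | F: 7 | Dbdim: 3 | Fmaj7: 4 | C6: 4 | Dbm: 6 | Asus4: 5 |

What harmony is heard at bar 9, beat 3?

Dbm

Beat 3 of bar 9 is beat (9−1)×4 + 3 = 35 overall.
Running totals: Ebm ends at 3, A7 ends at 7, B6 ends at 9, Ddim ends at 12, Bb7 ends at 15, F ends at 22, Dbdim ends at 25, Fmaj7 ends at 29, C6 ends at 33, Dbm ends at 39.
Beat 35 falls within Dbm.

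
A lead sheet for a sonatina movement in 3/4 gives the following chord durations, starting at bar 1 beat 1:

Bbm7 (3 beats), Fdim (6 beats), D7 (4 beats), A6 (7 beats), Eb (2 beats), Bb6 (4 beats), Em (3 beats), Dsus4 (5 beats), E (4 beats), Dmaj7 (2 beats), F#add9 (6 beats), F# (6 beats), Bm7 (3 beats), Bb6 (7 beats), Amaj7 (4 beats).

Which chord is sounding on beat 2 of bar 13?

Beat 2 of bar 13 is beat (13−1)×3 + 2 = 38 overall.
Running totals: Bbm7 ends at 3, Fdim ends at 9, D7 ends at 13, A6 ends at 20, Eb ends at 22, Bb6 ends at 26, Em ends at 29, Dsus4 ends at 34, E ends at 38.
Beat 38 falls within E.

E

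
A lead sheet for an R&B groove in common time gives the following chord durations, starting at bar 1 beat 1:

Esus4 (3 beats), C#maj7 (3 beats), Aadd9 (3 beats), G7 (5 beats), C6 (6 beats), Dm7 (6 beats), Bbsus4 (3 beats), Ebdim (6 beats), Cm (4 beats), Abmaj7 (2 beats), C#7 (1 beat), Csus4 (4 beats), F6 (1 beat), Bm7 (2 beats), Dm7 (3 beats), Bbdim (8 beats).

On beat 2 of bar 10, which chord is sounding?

Beat 2 of bar 10 is beat (10−1)×4 + 2 = 38 overall.
Running totals: Esus4 ends at 3, C#maj7 ends at 6, Aadd9 ends at 9, G7 ends at 14, C6 ends at 20, Dm7 ends at 26, Bbsus4 ends at 29, Ebdim ends at 35, Cm ends at 39.
Beat 38 falls within Cm.

Cm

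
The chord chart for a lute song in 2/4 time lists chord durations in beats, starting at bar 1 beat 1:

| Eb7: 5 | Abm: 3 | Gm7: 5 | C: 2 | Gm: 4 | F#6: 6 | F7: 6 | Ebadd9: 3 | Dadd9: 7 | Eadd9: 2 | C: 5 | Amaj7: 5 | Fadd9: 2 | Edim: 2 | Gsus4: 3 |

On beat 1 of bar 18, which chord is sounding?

Beat 1 of bar 18 is beat (18−1)×2 + 1 = 35 overall.
Running totals: Eb7 ends at 5, Abm ends at 8, Gm7 ends at 13, C ends at 15, Gm ends at 19, F#6 ends at 25, F7 ends at 31, Ebadd9 ends at 34, Dadd9 ends at 41.
Beat 35 falls within Dadd9.

Dadd9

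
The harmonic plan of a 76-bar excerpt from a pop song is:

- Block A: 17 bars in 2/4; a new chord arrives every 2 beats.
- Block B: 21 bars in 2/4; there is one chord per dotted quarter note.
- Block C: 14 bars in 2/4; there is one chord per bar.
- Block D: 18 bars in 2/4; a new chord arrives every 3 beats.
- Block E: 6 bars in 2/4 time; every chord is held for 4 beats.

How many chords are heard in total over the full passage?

74 chords

A: 17 bars × 2 beats = 34 beats; 2 beats/chord → 17 chords.
B: 21 bars × 2 beats = 42 beats; 1.5 beats/chord → 28 chords.
C: 14 bars × 2 beats = 28 beats; 2 beats/chord → 14 chords.
D: 18 bars × 2 beats = 36 beats; 3 beats/chord → 12 chords.
E: 6 bars × 2 beats = 12 beats; 4 beats/chord → 3 chords.
Total: 17 + 28 + 14 + 12 + 3 = 74.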